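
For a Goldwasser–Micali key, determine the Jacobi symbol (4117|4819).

-1

(4117|4819)
  = (4819|4117)    [QR: 4117 ≡ 1 mod 4, sign kept]
  = (702|4117)    [4819 ≡ 702 mod 4117]
  = -(351|4117)    [4117 ≡ 5 mod 8 ⇒ (2|4117) = -1]
  = -(4117|351)    [QR: 4117 ≡ 1 mod 4, sign kept]
  = -(256|351)    [4117 ≡ 256 mod 351]
  = -(1|351)    [351 ≡ 7 mod 8 ⇒ (2|351)^8 = +1]
  = -1    [(1|351) = 1]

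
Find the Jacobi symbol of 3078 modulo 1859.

(3078 / 1859)
  = (1219 / 1859)    [3078 ≡ 1219 mod 1859]
  = -(1859 / 1219)    [QR: both ≡ 3 mod 4, sign flips]
  = -(640 / 1219)    [1859 ≡ 640 mod 1219]
  = (5 / 1219)    [1219 ≡ 3 mod 8 ⇒ (2 / 1219)^7 = -1]
  = (1219 / 5)    [QR: 5 ≡ 1 mod 4, sign kept]
  = (4 / 5)    [1219 ≡ 4 mod 5]
  = (1 / 5)    [5 ≡ 5 mod 8 ⇒ (2 / 5)^2 = +1]
  = 1    [(1 / 5) = 1]

1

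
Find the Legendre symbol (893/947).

893 ≡ 1 (mod 4), so quadratic reciprocity gives (893/947) = (947/893). Reduce: 947 ≡ 54 (mod 893). Now have (54/893).
Factor out 2: 54 = 2·27. Since 893 ≡ 5 (mod 8), (2/893) = -1. Now have -(27/893).
893 ≡ 1 (mod 4), so quadratic reciprocity gives (27/893) = (893/27). Reduce: 893 ≡ 2 (mod 27). Now have -(2/27).
Factor out 2: 2 = 2. Since 27 ≡ 3 (mod 8), (2/27) = -1. Now have (1/27).
(1/27) = 1. Collecting the sign factors: 1.

1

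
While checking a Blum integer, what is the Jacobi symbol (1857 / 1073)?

Reduce the numerator: 1857 ≡ 784 (mod 1073), so (1857 / 1073) = (784 / 1073).
Factor out 2: 784 = 2^4·49. Since 1073 ≡ 1 (mod 8), (2 / 1073) = +1, and (2 / 1073)^4 = +1. Now have (49 / 1073).
49 ≡ 1 (mod 4), so quadratic reciprocity gives (49 / 1073) = (1073 / 49). Reduce: 1073 ≡ 44 (mod 49). Now have (44 / 49).
Factor out 2: 44 = 2^2·11. Since 49 ≡ 1 (mod 8), (2 / 49) = +1, and (2 / 49)^2 = +1. Now have (11 / 49).
49 ≡ 1 (mod 4), so quadratic reciprocity gives (11 / 49) = (49 / 11). Reduce: 49 ≡ 5 (mod 11). Now have (5 / 11).
5 ≡ 1 (mod 4), so quadratic reciprocity gives (5 / 11) = (11 / 5). Reduce: 11 ≡ 1 (mod 5). Now have (1 / 5).
(1 / 5) = 1. Collecting the sign factors: 1.

1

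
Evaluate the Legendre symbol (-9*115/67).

1

By multiplicativity, (-9·115/67) = (-9/67)·(115/67).
First factor (-9/67):
(-9/67)
  = (58/67)    [-9 ≡ 58 mod 67]
  = -(29/67)    [67 ≡ 3 mod 8 ⇒ (2/67) = -1]
  = -(67/29)    [QR: 29 ≡ 1 mod 4, sign kept]
  = -(9/29)    [67 ≡ 9 mod 29]
  = -(29/9)    [QR: 9 ≡ 1 mod 4, sign kept]
  = -(2/9)    [29 ≡ 2 mod 9]
  = -(1/9)    [9 ≡ 1 mod 8 ⇒ (2/9) = +1]
  = -1    [(1/9) = 1]
Second factor (115/67):
(115/67)
  = (48/67)    [115 ≡ 48 mod 67]
  = (3/67)    [67 ≡ 3 mod 8 ⇒ (2/67)^4 = +1]
  = -(67/3)    [QR: both ≡ 3 mod 4, sign flips]
  = -(1/3)    [67 ≡ 1 mod 3]
  = -1    [(1/3) = 1]
Product: (-1)·(-1) = 1.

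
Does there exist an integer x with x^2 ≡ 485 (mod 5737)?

yes

(485/5737)
  = (5737/485)    [QR: 485 ≡ 1 mod 4, sign kept]
  = (402/485)    [5737 ≡ 402 mod 485]
  = -(201/485)    [485 ≡ 5 mod 8 ⇒ (2/485) = -1]
  = -(485/201)    [QR: 201 ≡ 1 mod 4, sign kept]
  = -(83/201)    [485 ≡ 83 mod 201]
  = -(201/83)    [QR: 201 ≡ 1 mod 4, sign kept]
  = -(35/83)    [201 ≡ 35 mod 83]
  = (83/35)    [QR: both ≡ 3 mod 4, sign flips]
  = (13/35)    [83 ≡ 13 mod 35]
  = (35/13)    [QR: 13 ≡ 1 mod 4, sign kept]
  = (9/13)    [35 ≡ 9 mod 13]
  = (13/9)    [QR: 9 ≡ 1 mod 4, sign kept]
  = (4/9)    [13 ≡ 4 mod 9]
  = (1/9)    [9 ≡ 1 mod 8 ⇒ (2/9)^2 = +1]
  = 1    [(1/9) = 1]
(485/5737) = 1, and 5737 is prime, so 485 is a quadratic residue mod 5737.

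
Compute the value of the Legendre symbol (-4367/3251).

(-4367/3251)
  = -(4367/3251)    [3251 ≡ 3 mod 4 ⇒ (-1/3251) = -1]
  = -(1116/3251)    [4367 ≡ 1116 mod 3251]
  = -(279/3251)    [3251 ≡ 3 mod 8 ⇒ (2/3251)^2 = +1]
  = (3251/279)    [QR: both ≡ 3 mod 4, sign flips]
  = (182/279)    [3251 ≡ 182 mod 279]
  = (91/279)    [279 ≡ 7 mod 8 ⇒ (2/279) = +1]
  = -(279/91)    [QR: both ≡ 3 mod 4, sign flips]
  = -(6/91)    [279 ≡ 6 mod 91]
  = (3/91)    [91 ≡ 3 mod 8 ⇒ (2/91) = -1]
  = -(91/3)    [QR: both ≡ 3 mod 4, sign flips]
  = -(1/3)    [91 ≡ 1 mod 3]
  = -1    [(1/3) = 1]

-1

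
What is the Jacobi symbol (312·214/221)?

By multiplicativity, (312·214/221) = (312/221)·(214/221).
First factor (312/221):
Reduce the numerator: 312 ≡ 91 (mod 221), so (312/221) = (91/221).
221 ≡ 1 (mod 4), so quadratic reciprocity gives (91/221) = (221/91). Reduce: 221 ≡ 39 (mod 91). Now have (39/91).
Both 39 ≡ 3 and 91 ≡ 3 (mod 4), so reciprocity gives (39/91) = -(91/39). Reduce: 91 ≡ 13 (mod 39). Now have -(13/39).
13 ≡ 1 (mod 4), so quadratic reciprocity gives (13/39) = (39/13). Reduce: 39 ≡ 0 (mod 13). Now have -(0/13).
The numerator is now 0 with denominator 13 > 1: the symbol is 0.
Second factor (214/221):
Factor out 2: 214 = 2·107. Since 221 ≡ 5 (mod 8), (2/221) = -1. Now have -(107/221).
221 ≡ 1 (mod 4), so quadratic reciprocity gives (107/221) = (221/107). Reduce: 221 ≡ 7 (mod 107). Now have -(7/107).
Both 7 ≡ 3 and 107 ≡ 3 (mod 4), so reciprocity gives (7/107) = -(107/7). Reduce: 107 ≡ 2 (mod 7). Now have (2/7).
Factor out 2: 2 = 2. Since 7 ≡ 7 (mod 8), (2/7) = +1. Now have (1/7).
(1/7) = 1. Collecting the sign factors: 1.
Product: (0)·(1) = 0.

0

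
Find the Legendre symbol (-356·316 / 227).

By multiplicativity, (-356·316 / 227) = (-356 / 227)·(316 / 227).
First factor (-356 / 227):
Pull out -1: (-356 / 227) = (-1 / 227)·(356 / 227). Since 227 ≡ 3 (mod 4), (-1 / 227) = -1. Now have -(356 / 227).
Reduce the numerator: 356 ≡ 129 (mod 227), so (356 / 227) = (129 / 227).
129 ≡ 1 (mod 4), so quadratic reciprocity gives (129 / 227) = (227 / 129). Reduce: 227 ≡ 98 (mod 129). Now have -(98 / 129).
Factor out 2: 98 = 2·49. Since 129 ≡ 1 (mod 8), (2 / 129) = +1. Now have -(49 / 129).
49 ≡ 1 (mod 4), so quadratic reciprocity gives (49 / 129) = (129 / 49). Reduce: 129 ≡ 31 (mod 49). Now have -(31 / 49).
49 ≡ 1 (mod 4), so quadratic reciprocity gives (31 / 49) = (49 / 31). Reduce: 49 ≡ 18 (mod 31). Now have -(18 / 31).
Factor out 2: 18 = 2·9. Since 31 ≡ 7 (mod 8), (2 / 31) = +1. Now have -(9 / 31).
9 ≡ 1 (mod 4), so quadratic reciprocity gives (9 / 31) = (31 / 9). Reduce: 31 ≡ 4 (mod 9). Now have -(4 / 9).
Factor out 2: 4 = 2^2. Since 9 ≡ 1 (mod 8), (2 / 9) = +1, and (2 / 9)^2 = +1. Now have -(1 / 9).
(1 / 9) = 1. Collecting the sign factors: -1.
Second factor (316 / 227):
Reduce the numerator: 316 ≡ 89 (mod 227), so (316 / 227) = (89 / 227).
89 ≡ 1 (mod 4), so quadratic reciprocity gives (89 / 227) = (227 / 89). Reduce: 227 ≡ 49 (mod 89). Now have (49 / 89).
49 ≡ 1 (mod 4), so quadratic reciprocity gives (49 / 89) = (89 / 49). Reduce: 89 ≡ 40 (mod 49). Now have (40 / 49).
Factor out 2: 40 = 2^3·5. Since 49 ≡ 1 (mod 8), (2 / 49) = +1, and (2 / 49)^3 = +1. Now have (5 / 49).
5 ≡ 1 (mod 4), so quadratic reciprocity gives (5 / 49) = (49 / 5). Reduce: 49 ≡ 4 (mod 5). Now have (4 / 5).
Factor out 2: 4 = 2^2. Since 5 ≡ 5 (mod 8), (2 / 5) = -1, and (2 / 5)^2 = +1. Now have (1 / 5).
(1 / 5) = 1. Collecting the sign factors: 1.
Product: (-1)·(1) = -1.

-1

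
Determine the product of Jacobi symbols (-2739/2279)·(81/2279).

1

By multiplicativity, (-2739·81/2279) = (-2739/2279)·(81/2279).
First factor (-2739/2279):
Pull out -1: (-2739/2279) = (-1/2279)·(2739/2279). Since 2279 ≡ 3 (mod 4), (-1/2279) = -1. Now have -(2739/2279).
Reduce the numerator: 2739 ≡ 460 (mod 2279), so (2739/2279) = (460/2279).
Factor out 2: 460 = 2^2·115. Since 2279 ≡ 7 (mod 8), (2/2279) = +1, and (2/2279)^2 = +1. Now have -(115/2279).
Both 115 ≡ 3 and 2279 ≡ 3 (mod 4), so reciprocity gives (115/2279) = -(2279/115). Reduce: 2279 ≡ 94 (mod 115). Now have (94/115).
Factor out 2: 94 = 2·47. Since 115 ≡ 3 (mod 8), (2/115) = -1. Now have -(47/115).
Both 47 ≡ 3 and 115 ≡ 3 (mod 4), so reciprocity gives (47/115) = -(115/47). Reduce: 115 ≡ 21 (mod 47). Now have (21/47).
21 ≡ 1 (mod 4), so quadratic reciprocity gives (21/47) = (47/21). Reduce: 47 ≡ 5 (mod 21). Now have (5/21).
5 ≡ 1 (mod 4), so quadratic reciprocity gives (5/21) = (21/5). Reduce: 21 ≡ 1 (mod 5). Now have (1/5).
(1/5) = 1. Collecting the sign factors: 1.
Second factor (81/2279):
81 ≡ 1 (mod 4), so quadratic reciprocity gives (81/2279) = (2279/81). Reduce: 2279 ≡ 11 (mod 81). Now have (11/81).
81 ≡ 1 (mod 4), so quadratic reciprocity gives (11/81) = (81/11). Reduce: 81 ≡ 4 (mod 11). Now have (4/11).
Factor out 2: 4 = 2^2. Since 11 ≡ 3 (mod 8), (2/11) = -1, and (2/11)^2 = +1. Now have (1/11).
(1/11) = 1. Collecting the sign factors: 1.
Product: (1)·(1) = 1.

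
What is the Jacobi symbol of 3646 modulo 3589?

1

(3646|3589)
  = (57|3589)    [3646 ≡ 57 mod 3589]
  = (3589|57)    [QR: 57 ≡ 1 mod 4, sign kept]
  = (55|57)    [3589 ≡ 55 mod 57]
  = (57|55)    [QR: 57 ≡ 1 mod 4, sign kept]
  = (2|55)    [57 ≡ 2 mod 55]
  = (1|55)    [55 ≡ 7 mod 8 ⇒ (2|55) = +1]
  = 1    [(1|55) = 1]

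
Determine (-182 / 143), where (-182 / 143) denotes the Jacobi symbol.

0

(-182 / 143)
  = (104 / 143)    [-182 ≡ 104 mod 143]
  = (13 / 143)    [143 ≡ 7 mod 8 ⇒ (2 / 143)^3 = +1]
  = (143 / 13)    [QR: 13 ≡ 1 mod 4, sign kept]
  = (0 / 13)    [143 ≡ 0 mod 13]
  = 0    [numerator 0, gcd > 1]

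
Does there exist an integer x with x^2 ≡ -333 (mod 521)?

Reduce the numerator: -333 ≡ 188 (mod 521), so (-333/521) = (188/521).
Factor out 2: 188 = 2^2·47. Since 521 ≡ 1 (mod 8), (2/521) = +1, and (2/521)^2 = +1. Now have (47/521).
521 ≡ 1 (mod 4), so quadratic reciprocity gives (47/521) = (521/47). Reduce: 521 ≡ 4 (mod 47). Now have (4/47).
Factor out 2: 4 = 2^2. Since 47 ≡ 7 (mod 8), (2/47) = +1, and (2/47)^2 = +1. Now have (1/47).
(1/47) = 1. Collecting the sign factors: 1.
(-333/521) = 1, and 521 is prime, so -333 is a quadratic residue mod 521.

yes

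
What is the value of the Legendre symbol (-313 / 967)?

Pull out -1: (-313 / 967) = (-1 / 967)·(313 / 967). Since 967 ≡ 3 (mod 4), (-1 / 967) = -1. Now have -(313 / 967).
313 ≡ 1 (mod 4), so quadratic reciprocity gives (313 / 967) = (967 / 313). Reduce: 967 ≡ 28 (mod 313). Now have -(28 / 313).
Factor out 2: 28 = 2^2·7. Since 313 ≡ 1 (mod 8), (2 / 313) = +1, and (2 / 313)^2 = +1. Now have -(7 / 313).
313 ≡ 1 (mod 4), so quadratic reciprocity gives (7 / 313) = (313 / 7). Reduce: 313 ≡ 5 (mod 7). Now have -(5 / 7).
5 ≡ 1 (mod 4), so quadratic reciprocity gives (5 / 7) = (7 / 5). Reduce: 7 ≡ 2 (mod 5). Now have -(2 / 5).
Factor out 2: 2 = 2. Since 5 ≡ 5 (mod 8), (2 / 5) = -1. Now have (1 / 5).
(1 / 5) = 1. Collecting the sign factors: 1.

1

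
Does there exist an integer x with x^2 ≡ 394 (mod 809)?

no

(394/809)
  = (197/809)    [809 ≡ 1 mod 8 ⇒ (2/809) = +1]
  = (809/197)    [QR: 197 ≡ 1 mod 4, sign kept]
  = (21/197)    [809 ≡ 21 mod 197]
  = (197/21)    [QR: 21 ≡ 1 mod 4, sign kept]
  = (8/21)    [197 ≡ 8 mod 21]
  = -(1/21)    [21 ≡ 5 mod 8 ⇒ (2/21)^3 = -1]
  = -1    [(1/21) = 1]
The Legendre symbol is -1, so x^2 ≡ 394 (mod 809) has no solution.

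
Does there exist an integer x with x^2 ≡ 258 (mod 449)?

Factor out 2: 258 = 2·129. Since 449 ≡ 1 (mod 8), (2/449) = +1. Now have (129/449).
129 ≡ 1 (mod 4), so quadratic reciprocity gives (129/449) = (449/129). Reduce: 449 ≡ 62 (mod 129). Now have (62/129).
Factor out 2: 62 = 2·31. Since 129 ≡ 1 (mod 8), (2/129) = +1. Now have (31/129).
129 ≡ 1 (mod 4), so quadratic reciprocity gives (31/129) = (129/31). Reduce: 129 ≡ 5 (mod 31). Now have (5/31).
5 ≡ 1 (mod 4), so quadratic reciprocity gives (5/31) = (31/5). Reduce: 31 ≡ 1 (mod 5). Now have (1/5).
(1/5) = 1. Collecting the sign factors: 1.
The Legendre symbol is 1, so x^2 ≡ 258 (mod 449) has solution.

yes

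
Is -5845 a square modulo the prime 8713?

yes

Pull out -1: (-5845|8713) = (-1|8713)·(5845|8713). Since 8713 ≡ 1 (mod 4), (-1|8713) = +1. Now have (5845|8713).
5845 ≡ 1 (mod 4), so quadratic reciprocity gives (5845|8713) = (8713|5845). Reduce: 8713 ≡ 2868 (mod 5845). Now have (2868|5845).
Factor out 2: 2868 = 2^2·717. Since 5845 ≡ 5 (mod 8), (2|5845) = -1, and (2|5845)^2 = +1. Now have (717|5845).
717 ≡ 1 (mod 4), so quadratic reciprocity gives (717|5845) = (5845|717). Reduce: 5845 ≡ 109 (mod 717). Now have (109|717).
109 ≡ 1 (mod 4), so quadratic reciprocity gives (109|717) = (717|109). Reduce: 717 ≡ 63 (mod 109). Now have (63|109).
109 ≡ 1 (mod 4), so quadratic reciprocity gives (63|109) = (109|63). Reduce: 109 ≡ 46 (mod 63). Now have (46|63).
Factor out 2: 46 = 2·23. Since 63 ≡ 7 (mod 8), (2|63) = +1. Now have (23|63).
Both 23 ≡ 3 and 63 ≡ 3 (mod 4), so reciprocity gives (23|63) = -(63|23). Reduce: 63 ≡ 17 (mod 23). Now have -(17|23).
17 ≡ 1 (mod 4), so quadratic reciprocity gives (17|23) = (23|17). Reduce: 23 ≡ 6 (mod 17). Now have -(6|17).
Factor out 2: 6 = 2·3. Since 17 ≡ 1 (mod 8), (2|17) = +1. Now have -(3|17).
17 ≡ 1 (mod 4), so quadratic reciprocity gives (3|17) = (17|3). Reduce: 17 ≡ 2 (mod 3). Now have -(2|3).
Factor out 2: 2 = 2. Since 3 ≡ 3 (mod 8), (2|3) = -1. Now have (1|3).
(1|3) = 1. Collecting the sign factors: 1.
The Legendre symbol is 1, so x^2 ≡ -5845 (mod 8713) has solution.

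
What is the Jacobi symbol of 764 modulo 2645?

1

Factor out 2: 764 = 2^2·191. Since 2645 ≡ 5 (mod 8), (2/2645) = -1, and (2/2645)^2 = +1. Now have (191/2645).
2645 ≡ 1 (mod 4), so quadratic reciprocity gives (191/2645) = (2645/191). Reduce: 2645 ≡ 162 (mod 191). Now have (162/191).
Factor out 2: 162 = 2·81. Since 191 ≡ 7 (mod 8), (2/191) = +1. Now have (81/191).
81 ≡ 1 (mod 4), so quadratic reciprocity gives (81/191) = (191/81). Reduce: 191 ≡ 29 (mod 81). Now have (29/81).
29 ≡ 1 (mod 4), so quadratic reciprocity gives (29/81) = (81/29). Reduce: 81 ≡ 23 (mod 29). Now have (23/29).
29 ≡ 1 (mod 4), so quadratic reciprocity gives (23/29) = (29/23). Reduce: 29 ≡ 6 (mod 23). Now have (6/23).
Factor out 2: 6 = 2·3. Since 23 ≡ 7 (mod 8), (2/23) = +1. Now have (3/23).
Both 3 ≡ 3 and 23 ≡ 3 (mod 4), so reciprocity gives (3/23) = -(23/3). Reduce: 23 ≡ 2 (mod 3). Now have -(2/3).
Factor out 2: 2 = 2. Since 3 ≡ 3 (mod 8), (2/3) = -1. Now have (1/3).
(1/3) = 1. Collecting the sign factors: 1.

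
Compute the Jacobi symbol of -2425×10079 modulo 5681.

By multiplicativity, (-2425·10079/5681) = (-2425/5681)·(10079/5681).
First factor (-2425/5681):
Pull out -1: (-2425/5681) = (-1/5681)·(2425/5681). Since 5681 ≡ 1 (mod 4), (-1/5681) = +1. Now have (2425/5681).
2425 ≡ 1 (mod 4), so quadratic reciprocity gives (2425/5681) = (5681/2425). Reduce: 5681 ≡ 831 (mod 2425). Now have (831/2425).
2425 ≡ 1 (mod 4), so quadratic reciprocity gives (831/2425) = (2425/831). Reduce: 2425 ≡ 763 (mod 831). Now have (763/831).
Both 763 ≡ 3 and 831 ≡ 3 (mod 4), so reciprocity gives (763/831) = -(831/763). Reduce: 831 ≡ 68 (mod 763). Now have -(68/763).
Factor out 2: 68 = 2^2·17. Since 763 ≡ 3 (mod 8), (2/763) = -1, and (2/763)^2 = +1. Now have -(17/763).
17 ≡ 1 (mod 4), so quadratic reciprocity gives (17/763) = (763/17). Reduce: 763 ≡ 15 (mod 17). Now have -(15/17).
17 ≡ 1 (mod 4), so quadratic reciprocity gives (15/17) = (17/15). Reduce: 17 ≡ 2 (mod 15). Now have -(2/15).
Factor out 2: 2 = 2. Since 15 ≡ 7 (mod 8), (2/15) = +1. Now have -(1/15).
(1/15) = 1. Collecting the sign factors: -1.
Second factor (10079/5681):
Reduce the numerator: 10079 ≡ 4398 (mod 5681), so (10079/5681) = (4398/5681).
Factor out 2: 4398 = 2·2199. Since 5681 ≡ 1 (mod 8), (2/5681) = +1. Now have (2199/5681).
5681 ≡ 1 (mod 4), so quadratic reciprocity gives (2199/5681) = (5681/2199). Reduce: 5681 ≡ 1283 (mod 2199). Now have (1283/2199).
Both 1283 ≡ 3 and 2199 ≡ 3 (mod 4), so reciprocity gives (1283/2199) = -(2199/1283). Reduce: 2199 ≡ 916 (mod 1283). Now have -(916/1283).
Factor out 2: 916 = 2^2·229. Since 1283 ≡ 3 (mod 8), (2/1283) = -1, and (2/1283)^2 = +1. Now have -(229/1283).
229 ≡ 1 (mod 4), so quadratic reciprocity gives (229/1283) = (1283/229). Reduce: 1283 ≡ 138 (mod 229). Now have -(138/229).
Factor out 2: 138 = 2·69. Since 229 ≡ 5 (mod 8), (2/229) = -1. Now have (69/229).
69 ≡ 1 (mod 4), so quadratic reciprocity gives (69/229) = (229/69). Reduce: 229 ≡ 22 (mod 69). Now have (22/69).
Factor out 2: 22 = 2·11. Since 69 ≡ 5 (mod 8), (2/69) = -1. Now have -(11/69).
69 ≡ 1 (mod 4), so quadratic reciprocity gives (11/69) = (69/11). Reduce: 69 ≡ 3 (mod 11). Now have -(3/11).
Both 3 ≡ 3 and 11 ≡ 3 (mod 4), so reciprocity gives (3/11) = -(11/3). Reduce: 11 ≡ 2 (mod 3). Now have (2/3).
Factor out 2: 2 = 2. Since 3 ≡ 3 (mod 8), (2/3) = -1. Now have -(1/3).
(1/3) = 1. Collecting the sign factors: -1.
Product: (-1)·(-1) = 1.

1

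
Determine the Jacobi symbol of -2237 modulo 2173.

1

(-2237 / 2173)
  = (2109 / 2173)    [-2237 ≡ 2109 mod 2173]
  = (2173 / 2109)    [QR: 2109 ≡ 1 mod 4, sign kept]
  = (64 / 2109)    [2173 ≡ 64 mod 2109]
  = (1 / 2109)    [2109 ≡ 5 mod 8 ⇒ (2 / 2109)^6 = +1]
  = 1    [(1 / 2109) = 1]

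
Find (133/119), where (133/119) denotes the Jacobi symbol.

0

(133/119)
  = (14/119)    [133 ≡ 14 mod 119]
  = (7/119)    [119 ≡ 7 mod 8 ⇒ (2/119) = +1]
  = -(119/7)    [QR: both ≡ 3 mod 4, sign flips]
  = -(0/7)    [119 ≡ 0 mod 7]
  = 0    [numerator 0, gcd > 1]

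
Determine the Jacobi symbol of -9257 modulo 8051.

Reduce the numerator: -9257 ≡ 6845 (mod 8051), so (-9257/8051) = (6845/8051).
6845 ≡ 1 (mod 4), so quadratic reciprocity gives (6845/8051) = (8051/6845). Reduce: 8051 ≡ 1206 (mod 6845). Now have (1206/6845).
Factor out 2: 1206 = 2·603. Since 6845 ≡ 5 (mod 8), (2/6845) = -1. Now have -(603/6845).
6845 ≡ 1 (mod 4), so quadratic reciprocity gives (603/6845) = (6845/603). Reduce: 6845 ≡ 212 (mod 603). Now have -(212/603).
Factor out 2: 212 = 2^2·53. Since 603 ≡ 3 (mod 8), (2/603) = -1, and (2/603)^2 = +1. Now have -(53/603).
53 ≡ 1 (mod 4), so quadratic reciprocity gives (53/603) = (603/53). Reduce: 603 ≡ 20 (mod 53). Now have -(20/53).
Factor out 2: 20 = 2^2·5. Since 53 ≡ 5 (mod 8), (2/53) = -1, and (2/53)^2 = +1. Now have -(5/53).
5 ≡ 1 (mod 4), so quadratic reciprocity gives (5/53) = (53/5). Reduce: 53 ≡ 3 (mod 5). Now have -(3/5).
5 ≡ 1 (mod 4), so quadratic reciprocity gives (3/5) = (5/3). Reduce: 5 ≡ 2 (mod 3). Now have -(2/3).
Factor out 2: 2 = 2. Since 3 ≡ 3 (mod 8), (2/3) = -1. Now have (1/3).
(1/3) = 1. Collecting the sign factors: 1.

1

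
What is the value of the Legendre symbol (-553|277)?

1

Reduce the numerator: -553 ≡ 1 (mod 277), so (-553|277) = (1|277).
(1|277) = 1. Collecting the sign factors: 1.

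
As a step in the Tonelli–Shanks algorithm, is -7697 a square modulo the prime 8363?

no

(-7697/8363)
  = (666/8363)    [-7697 ≡ 666 mod 8363]
  = -(333/8363)    [8363 ≡ 3 mod 8 ⇒ (2/8363) = -1]
  = -(8363/333)    [QR: 333 ≡ 1 mod 4, sign kept]
  = -(38/333)    [8363 ≡ 38 mod 333]
  = (19/333)    [333 ≡ 5 mod 8 ⇒ (2/333) = -1]
  = (333/19)    [QR: 333 ≡ 1 mod 4, sign kept]
  = (10/19)    [333 ≡ 10 mod 19]
  = -(5/19)    [19 ≡ 3 mod 8 ⇒ (2/19) = -1]
  = -(19/5)    [QR: 5 ≡ 1 mod 4, sign kept]
  = -(4/5)    [19 ≡ 4 mod 5]
  = -(1/5)    [5 ≡ 5 mod 8 ⇒ (2/5)^2 = +1]
  = -1    [(1/5) = 1]
(-7697/8363) = -1, and 8363 is prime, so -7697 is not a quadratic residue mod 8363.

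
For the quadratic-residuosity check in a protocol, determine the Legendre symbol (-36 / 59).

Pull out -1: (-36 / 59) = (-1 / 59)·(36 / 59). Since 59 ≡ 3 (mod 4), (-1 / 59) = -1. Now have -(36 / 59).
Factor out 2: 36 = 2^2·9. Since 59 ≡ 3 (mod 8), (2 / 59) = -1, and (2 / 59)^2 = +1. Now have -(9 / 59).
9 ≡ 1 (mod 4), so quadratic reciprocity gives (9 / 59) = (59 / 9). Reduce: 59 ≡ 5 (mod 9). Now have -(5 / 9).
5 ≡ 1 (mod 4), so quadratic reciprocity gives (5 / 9) = (9 / 5). Reduce: 9 ≡ 4 (mod 5). Now have -(4 / 5).
Factor out 2: 4 = 2^2. Since 5 ≡ 5 (mod 8), (2 / 5) = -1, and (2 / 5)^2 = +1. Now have -(1 / 5).
(1 / 5) = 1. Collecting the sign factors: -1.

-1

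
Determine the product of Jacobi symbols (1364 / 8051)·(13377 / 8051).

By multiplicativity, (1364·13377 / 8051) = (1364 / 8051)·(13377 / 8051).
First factor (1364 / 8051):
Factor out 2: 1364 = 2^2·341. Since 8051 ≡ 3 (mod 8), (2 / 8051) = -1, and (2 / 8051)^2 = +1. Now have (341 / 8051).
341 ≡ 1 (mod 4), so quadratic reciprocity gives (341 / 8051) = (8051 / 341). Reduce: 8051 ≡ 208 (mod 341). Now have (208 / 341).
Factor out 2: 208 = 2^4·13. Since 341 ≡ 5 (mod 8), (2 / 341) = -1, and (2 / 341)^4 = +1. Now have (13 / 341).
13 ≡ 1 (mod 4), so quadratic reciprocity gives (13 / 341) = (341 / 13). Reduce: 341 ≡ 3 (mod 13). Now have (3 / 13).
13 ≡ 1 (mod 4), so quadratic reciprocity gives (3 / 13) = (13 / 3). Reduce: 13 ≡ 1 (mod 3). Now have (1 / 3).
(1 / 3) = 1. Collecting the sign factors: 1.
Second factor (13377 / 8051):
Reduce the numerator: 13377 ≡ 5326 (mod 8051), so (13377 / 8051) = (5326 / 8051).
Factor out 2: 5326 = 2·2663. Since 8051 ≡ 3 (mod 8), (2 / 8051) = -1. Now have -(2663 / 8051).
Both 2663 ≡ 3 and 8051 ≡ 3 (mod 4), so reciprocity gives (2663 / 8051) = -(8051 / 2663). Reduce: 8051 ≡ 62 (mod 2663). Now have (62 / 2663).
Factor out 2: 62 = 2·31. Since 2663 ≡ 7 (mod 8), (2 / 2663) = +1. Now have (31 / 2663).
Both 31 ≡ 3 and 2663 ≡ 3 (mod 4), so reciprocity gives (31 / 2663) = -(2663 / 31). Reduce: 2663 ≡ 28 (mod 31). Now have -(28 / 31).
Factor out 2: 28 = 2^2·7. Since 31 ≡ 7 (mod 8), (2 / 31) = +1, and (2 / 31)^2 = +1. Now have -(7 / 31).
Both 7 ≡ 3 and 31 ≡ 3 (mod 4), so reciprocity gives (7 / 31) = -(31 / 7). Reduce: 31 ≡ 3 (mod 7). Now have (3 / 7).
Both 3 ≡ 3 and 7 ≡ 3 (mod 4), so reciprocity gives (3 / 7) = -(7 / 3). Reduce: 7 ≡ 1 (mod 3). Now have -(1 / 3).
(1 / 3) = 1. Collecting the sign factors: -1.
Product: (1)·(-1) = -1.

-1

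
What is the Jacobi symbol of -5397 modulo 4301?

1

Reduce the numerator: -5397 ≡ 3205 (mod 4301), so (-5397 / 4301) = (3205 / 4301).
3205 ≡ 1 (mod 4), so quadratic reciprocity gives (3205 / 4301) = (4301 / 3205). Reduce: 4301 ≡ 1096 (mod 3205). Now have (1096 / 3205).
Factor out 2: 1096 = 2^3·137. Since 3205 ≡ 5 (mod 8), (2 / 3205) = -1, and (2 / 3205)^3 = -1. Now have -(137 / 3205).
137 ≡ 1 (mod 4), so quadratic reciprocity gives (137 / 3205) = (3205 / 137). Reduce: 3205 ≡ 54 (mod 137). Now have -(54 / 137).
Factor out 2: 54 = 2·27. Since 137 ≡ 1 (mod 8), (2 / 137) = +1. Now have -(27 / 137).
137 ≡ 1 (mod 4), so quadratic reciprocity gives (27 / 137) = (137 / 27). Reduce: 137 ≡ 2 (mod 27). Now have -(2 / 27).
Factor out 2: 2 = 2. Since 27 ≡ 3 (mod 8), (2 / 27) = -1. Now have (1 / 27).
(1 / 27) = 1. Collecting the sign factors: 1.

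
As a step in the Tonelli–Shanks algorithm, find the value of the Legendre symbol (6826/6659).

(6826/6659)
  = (167/6659)    [6826 ≡ 167 mod 6659]
  = -(6659/167)    [QR: both ≡ 3 mod 4, sign flips]
  = -(146/167)    [6659 ≡ 146 mod 167]
  = -(73/167)    [167 ≡ 7 mod 8 ⇒ (2/167) = +1]
  = -(167/73)    [QR: 73 ≡ 1 mod 4, sign kept]
  = -(21/73)    [167 ≡ 21 mod 73]
  = -(73/21)    [QR: 21 ≡ 1 mod 4, sign kept]
  = -(10/21)    [73 ≡ 10 mod 21]
  = (5/21)    [21 ≡ 5 mod 8 ⇒ (2/21) = -1]
  = (21/5)    [QR: 5 ≡ 1 mod 4, sign kept]
  = (1/5)    [21 ≡ 1 mod 5]
  = 1    [(1/5) = 1]

1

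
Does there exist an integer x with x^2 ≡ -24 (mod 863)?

Reduce the numerator: -24 ≡ 839 (mod 863), so (-24/863) = (839/863).
Both 839 ≡ 3 and 863 ≡ 3 (mod 4), so reciprocity gives (839/863) = -(863/839). Reduce: 863 ≡ 24 (mod 839). Now have -(24/839).
Factor out 2: 24 = 2^3·3. Since 839 ≡ 7 (mod 8), (2/839) = +1, and (2/839)^3 = +1. Now have -(3/839).
Both 3 ≡ 3 and 839 ≡ 3 (mod 4), so reciprocity gives (3/839) = -(839/3). Reduce: 839 ≡ 2 (mod 3). Now have (2/3).
Factor out 2: 2 = 2. Since 3 ≡ 3 (mod 8), (2/3) = -1. Now have -(1/3).
(1/3) = 1. Collecting the sign factors: -1.
The Legendre symbol is -1, so x^2 ≡ -24 (mod 863) has no solution.

no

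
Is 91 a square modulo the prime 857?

857 ≡ 1 (mod 4), so quadratic reciprocity gives (91/857) = (857/91). Reduce: 857 ≡ 38 (mod 91). Now have (38/91).
Factor out 2: 38 = 2·19. Since 91 ≡ 3 (mod 8), (2/91) = -1. Now have -(19/91).
Both 19 ≡ 3 and 91 ≡ 3 (mod 4), so reciprocity gives (19/91) = -(91/19). Reduce: 91 ≡ 15 (mod 19). Now have (15/19).
Both 15 ≡ 3 and 19 ≡ 3 (mod 4), so reciprocity gives (15/19) = -(19/15). Reduce: 19 ≡ 4 (mod 15). Now have -(4/15).
Factor out 2: 4 = 2^2. Since 15 ≡ 7 (mod 8), (2/15) = +1, and (2/15)^2 = +1. Now have -(1/15).
(1/15) = 1. Collecting the sign factors: -1.
(91/857) = -1, and 857 is prime, so 91 is not a quadratic residue mod 857.

no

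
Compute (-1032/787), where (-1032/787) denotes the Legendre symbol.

Reduce the numerator: -1032 ≡ 542 (mod 787), so (-1032/787) = (542/787).
Factor out 2: 542 = 2·271. Since 787 ≡ 3 (mod 8), (2/787) = -1. Now have -(271/787).
Both 271 ≡ 3 and 787 ≡ 3 (mod 4), so reciprocity gives (271/787) = -(787/271). Reduce: 787 ≡ 245 (mod 271). Now have (245/271).
245 ≡ 1 (mod 4), so quadratic reciprocity gives (245/271) = (271/245). Reduce: 271 ≡ 26 (mod 245). Now have (26/245).
Factor out 2: 26 = 2·13. Since 245 ≡ 5 (mod 8), (2/245) = -1. Now have -(13/245).
13 ≡ 1 (mod 4), so quadratic reciprocity gives (13/245) = (245/13). Reduce: 245 ≡ 11 (mod 13). Now have -(11/13).
13 ≡ 1 (mod 4), so quadratic reciprocity gives (11/13) = (13/11). Reduce: 13 ≡ 2 (mod 11). Now have -(2/11).
Factor out 2: 2 = 2. Since 11 ≡ 3 (mod 8), (2/11) = -1. Now have (1/11).
(1/11) = 1. Collecting the sign factors: 1.

1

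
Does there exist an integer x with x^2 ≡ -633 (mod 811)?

no

Pull out -1: (-633/811) = (-1/811)·(633/811). Since 811 ≡ 3 (mod 4), (-1/811) = -1. Now have -(633/811).
633 ≡ 1 (mod 4), so quadratic reciprocity gives (633/811) = (811/633). Reduce: 811 ≡ 178 (mod 633). Now have -(178/633).
Factor out 2: 178 = 2·89. Since 633 ≡ 1 (mod 8), (2/633) = +1. Now have -(89/633).
89 ≡ 1 (mod 4), so quadratic reciprocity gives (89/633) = (633/89). Reduce: 633 ≡ 10 (mod 89). Now have -(10/89).
Factor out 2: 10 = 2·5. Since 89 ≡ 1 (mod 8), (2/89) = +1. Now have -(5/89).
5 ≡ 1 (mod 4), so quadratic reciprocity gives (5/89) = (89/5). Reduce: 89 ≡ 4 (mod 5). Now have -(4/5).
Factor out 2: 4 = 2^2. Since 5 ≡ 5 (mod 8), (2/5) = -1, and (2/5)^2 = +1. Now have -(1/5).
(1/5) = 1. Collecting the sign factors: -1.
(-633/811) = -1, and 811 is prime, so -633 is not a quadratic residue mod 811.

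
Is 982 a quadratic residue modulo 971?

no

Reduce the numerator: 982 ≡ 11 (mod 971), so (982/971) = (11/971).
Both 11 ≡ 3 and 971 ≡ 3 (mod 4), so reciprocity gives (11/971) = -(971/11). Reduce: 971 ≡ 3 (mod 11). Now have -(3/11).
Both 3 ≡ 3 and 11 ≡ 3 (mod 4), so reciprocity gives (3/11) = -(11/3). Reduce: 11 ≡ 2 (mod 3). Now have (2/3).
Factor out 2: 2 = 2. Since 3 ≡ 3 (mod 8), (2/3) = -1. Now have -(1/3).
(1/3) = 1. Collecting the sign factors: -1.
The Legendre symbol is -1, so x^2 ≡ 982 (mod 971) has no solution.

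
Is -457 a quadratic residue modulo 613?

no

(-457/613)
  = (156/613)    [-457 ≡ 156 mod 613]
  = (39/613)    [613 ≡ 5 mod 8 ⇒ (2/613)^2 = +1]
  = (613/39)    [QR: 613 ≡ 1 mod 4, sign kept]
  = (28/39)    [613 ≡ 28 mod 39]
  = (7/39)    [39 ≡ 7 mod 8 ⇒ (2/39)^2 = +1]
  = -(39/7)    [QR: both ≡ 3 mod 4, sign flips]
  = -(4/7)    [39 ≡ 4 mod 7]
  = -(1/7)    [7 ≡ 7 mod 8 ⇒ (2/7)^2 = +1]
  = -1    [(1/7) = 1]
(-457/613) = -1, and 613 is prime, so -457 is not a quadratic residue mod 613.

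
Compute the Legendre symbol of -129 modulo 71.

-1

Reduce the numerator: -129 ≡ 13 (mod 71), so (-129 / 71) = (13 / 71).
13 ≡ 1 (mod 4), so quadratic reciprocity gives (13 / 71) = (71 / 13). Reduce: 71 ≡ 6 (mod 13). Now have (6 / 13).
Factor out 2: 6 = 2·3. Since 13 ≡ 5 (mod 8), (2 / 13) = -1. Now have -(3 / 13).
13 ≡ 1 (mod 4), so quadratic reciprocity gives (3 / 13) = (13 / 3). Reduce: 13 ≡ 1 (mod 3). Now have -(1 / 3).
(1 / 3) = 1. Collecting the sign factors: -1.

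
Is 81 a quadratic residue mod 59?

yes

Reduce the numerator: 81 ≡ 22 (mod 59), so (81|59) = (22|59).
Factor out 2: 22 = 2·11. Since 59 ≡ 3 (mod 8), (2|59) = -1. Now have -(11|59).
Both 11 ≡ 3 and 59 ≡ 3 (mod 4), so reciprocity gives (11|59) = -(59|11). Reduce: 59 ≡ 4 (mod 11). Now have (4|11).
Factor out 2: 4 = 2^2. Since 11 ≡ 3 (mod 8), (2|11) = -1, and (2|11)^2 = +1. Now have (1|11).
(1|11) = 1. Collecting the sign factors: 1.
The Legendre symbol is 1, so x^2 ≡ 81 (mod 59) has solution.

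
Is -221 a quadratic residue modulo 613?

no

(-221/613)
  = (392/613)    [-221 ≡ 392 mod 613]
  = -(49/613)    [613 ≡ 5 mod 8 ⇒ (2/613)^3 = -1]
  = -(613/49)    [QR: 49 ≡ 1 mod 4, sign kept]
  = -(25/49)    [613 ≡ 25 mod 49]
  = -(49/25)    [QR: 25 ≡ 1 mod 4, sign kept]
  = -(24/25)    [49 ≡ 24 mod 25]
  = -(3/25)    [25 ≡ 1 mod 8 ⇒ (2/25)^3 = +1]
  = -(25/3)    [QR: 25 ≡ 1 mod 4, sign kept]
  = -(1/3)    [25 ≡ 1 mod 3]
  = -1    [(1/3) = 1]
The Legendre symbol is -1, so x^2 ≡ -221 (mod 613) has no solution.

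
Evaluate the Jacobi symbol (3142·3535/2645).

By multiplicativity, (3142·3535/2645) = (3142/2645)·(3535/2645).
First factor (3142/2645):
(3142/2645)
  = (497/2645)    [3142 ≡ 497 mod 2645]
  = (2645/497)    [QR: 497 ≡ 1 mod 4, sign kept]
  = (160/497)    [2645 ≡ 160 mod 497]
  = (5/497)    [497 ≡ 1 mod 8 ⇒ (2/497)^5 = +1]
  = (497/5)    [QR: 5 ≡ 1 mod 4, sign kept]
  = (2/5)    [497 ≡ 2 mod 5]
  = -(1/5)    [5 ≡ 5 mod 8 ⇒ (2/5) = -1]
  = -1    [(1/5) = 1]
Second factor (3535/2645):
(3535/2645)
  = (890/2645)    [3535 ≡ 890 mod 2645]
  = -(445/2645)    [2645 ≡ 5 mod 8 ⇒ (2/2645) = -1]
  = -(2645/445)    [QR: 445 ≡ 1 mod 4, sign kept]
  = -(420/445)    [2645 ≡ 420 mod 445]
  = -(105/445)    [445 ≡ 5 mod 8 ⇒ (2/445)^2 = +1]
  = -(445/105)    [QR: 105 ≡ 1 mod 4, sign kept]
  = -(25/105)    [445 ≡ 25 mod 105]
  = -(105/25)    [QR: 25 ≡ 1 mod 4, sign kept]
  = -(5/25)    [105 ≡ 5 mod 25]
  = -(25/5)    [QR: 5 ≡ 1 mod 4, sign kept]
  = -(0/5)    [25 ≡ 0 mod 5]
  = 0    [numerator 0, gcd > 1]
Product: (-1)·(0) = 0.

0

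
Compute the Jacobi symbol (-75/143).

-1

Pull out -1: (-75/143) = (-1/143)·(75/143). Since 143 ≡ 3 (mod 4), (-1/143) = -1. Now have -(75/143).
Both 75 ≡ 3 and 143 ≡ 3 (mod 4), so reciprocity gives (75/143) = -(143/75). Reduce: 143 ≡ 68 (mod 75). Now have (68/75).
Factor out 2: 68 = 2^2·17. Since 75 ≡ 3 (mod 8), (2/75) = -1, and (2/75)^2 = +1. Now have (17/75).
17 ≡ 1 (mod 4), so quadratic reciprocity gives (17/75) = (75/17). Reduce: 75 ≡ 7 (mod 17). Now have (7/17).
17 ≡ 1 (mod 4), so quadratic reciprocity gives (7/17) = (17/7). Reduce: 17 ≡ 3 (mod 7). Now have (3/7).
Both 3 ≡ 3 and 7 ≡ 3 (mod 4), so reciprocity gives (3/7) = -(7/3). Reduce: 7 ≡ 1 (mod 3). Now have -(1/3).
(1/3) = 1. Collecting the sign factors: -1.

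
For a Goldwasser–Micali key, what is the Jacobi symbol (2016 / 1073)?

(2016 / 1073)
  = (943 / 1073)    [2016 ≡ 943 mod 1073]
  = (1073 / 943)    [QR: 1073 ≡ 1 mod 4, sign kept]
  = (130 / 943)    [1073 ≡ 130 mod 943]
  = (65 / 943)    [943 ≡ 7 mod 8 ⇒ (2 / 943) = +1]
  = (943 / 65)    [QR: 65 ≡ 1 mod 4, sign kept]
  = (33 / 65)    [943 ≡ 33 mod 65]
  = (65 / 33)    [QR: 33 ≡ 1 mod 4, sign kept]
  = (32 / 33)    [65 ≡ 32 mod 33]
  = (1 / 33)    [33 ≡ 1 mod 8 ⇒ (2 / 33)^5 = +1]
  = 1    [(1 / 33) = 1]

1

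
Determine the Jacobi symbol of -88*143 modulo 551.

1

By multiplicativity, (-88·143/551) = (-88/551)·(143/551).
First factor (-88/551):
Reduce the numerator: -88 ≡ 463 (mod 551), so (-88/551) = (463/551).
Both 463 ≡ 3 and 551 ≡ 3 (mod 4), so reciprocity gives (463/551) = -(551/463). Reduce: 551 ≡ 88 (mod 463). Now have -(88/463).
Factor out 2: 88 = 2^3·11. Since 463 ≡ 7 (mod 8), (2/463) = +1, and (2/463)^3 = +1. Now have -(11/463).
Both 11 ≡ 3 and 463 ≡ 3 (mod 4), so reciprocity gives (11/463) = -(463/11). Reduce: 463 ≡ 1 (mod 11). Now have (1/11).
(1/11) = 1. Collecting the sign factors: 1.
Second factor (143/551):
Both 143 ≡ 3 and 551 ≡ 3 (mod 4), so reciprocity gives (143/551) = -(551/143). Reduce: 551 ≡ 122 (mod 143). Now have -(122/143).
Factor out 2: 122 = 2·61. Since 143 ≡ 7 (mod 8), (2/143) = +1. Now have -(61/143).
61 ≡ 1 (mod 4), so quadratic reciprocity gives (61/143) = (143/61). Reduce: 143 ≡ 21 (mod 61). Now have -(21/61).
21 ≡ 1 (mod 4), so quadratic reciprocity gives (21/61) = (61/21). Reduce: 61 ≡ 19 (mod 21). Now have -(19/21).
21 ≡ 1 (mod 4), so quadratic reciprocity gives (19/21) = (21/19). Reduce: 21 ≡ 2 (mod 19). Now have -(2/19).
Factor out 2: 2 = 2. Since 19 ≡ 3 (mod 8), (2/19) = -1. Now have (1/19).
(1/19) = 1. Collecting the sign factors: 1.
Product: (1)·(1) = 1.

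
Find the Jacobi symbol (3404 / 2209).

(3404 / 2209)
  = (1195 / 2209)    [3404 ≡ 1195 mod 2209]
  = (2209 / 1195)    [QR: 2209 ≡ 1 mod 4, sign kept]
  = (1014 / 1195)    [2209 ≡ 1014 mod 1195]
  = -(507 / 1195)    [1195 ≡ 3 mod 8 ⇒ (2 / 1195) = -1]
  = (1195 / 507)    [QR: both ≡ 3 mod 4, sign flips]
  = (181 / 507)    [1195 ≡ 181 mod 507]
  = (507 / 181)    [QR: 181 ≡ 1 mod 4, sign kept]
  = (145 / 181)    [507 ≡ 145 mod 181]
  = (181 / 145)    [QR: 145 ≡ 1 mod 4, sign kept]
  = (36 / 145)    [181 ≡ 36 mod 145]
  = (9 / 145)    [145 ≡ 1 mod 8 ⇒ (2 / 145)^2 = +1]
  = (145 / 9)    [QR: 9 ≡ 1 mod 4, sign kept]
  = (1 / 9)    [145 ≡ 1 mod 9]
  = 1    [(1 / 9) = 1]

1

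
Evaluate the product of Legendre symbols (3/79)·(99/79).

-1

By multiplicativity, (3·99/79) = (3/79)·(99/79).
First factor (3/79):
(3/79)
  = -(79/3)    [QR: both ≡ 3 mod 4, sign flips]
  = -(1/3)    [79 ≡ 1 mod 3]
  = -1    [(1/3) = 1]
Second factor (99/79):
(99/79)
  = (20/79)    [99 ≡ 20 mod 79]
  = (5/79)    [79 ≡ 7 mod 8 ⇒ (2/79)^2 = +1]
  = (79/5)    [QR: 5 ≡ 1 mod 4, sign kept]
  = (4/5)    [79 ≡ 4 mod 5]
  = (1/5)    [5 ≡ 5 mod 8 ⇒ (2/5)^2 = +1]
  = 1    [(1/5) = 1]
Product: (-1)·(1) = -1.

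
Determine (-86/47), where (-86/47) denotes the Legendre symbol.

1

(-86/47)
  = (8/47)    [-86 ≡ 8 mod 47]
  = (1/47)    [47 ≡ 7 mod 8 ⇒ (2/47)^3 = +1]
  = 1    [(1/47) = 1]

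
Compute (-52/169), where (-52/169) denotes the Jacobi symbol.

0

(-52/169)
  = (117/169)    [-52 ≡ 117 mod 169]
  = (169/117)    [QR: 117 ≡ 1 mod 4, sign kept]
  = (52/117)    [169 ≡ 52 mod 117]
  = (13/117)    [117 ≡ 5 mod 8 ⇒ (2/117)^2 = +1]
  = (117/13)    [QR: 13 ≡ 1 mod 4, sign kept]
  = (0/13)    [117 ≡ 0 mod 13]
  = 0    [numerator 0, gcd > 1]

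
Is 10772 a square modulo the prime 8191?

no

Reduce the numerator: 10772 ≡ 2581 (mod 8191), so (10772|8191) = (2581|8191).
2581 ≡ 1 (mod 4), so quadratic reciprocity gives (2581|8191) = (8191|2581). Reduce: 8191 ≡ 448 (mod 2581). Now have (448|2581).
Factor out 2: 448 = 2^6·7. Since 2581 ≡ 5 (mod 8), (2|2581) = -1, and (2|2581)^6 = +1. Now have (7|2581).
2581 ≡ 1 (mod 4), so quadratic reciprocity gives (7|2581) = (2581|7). Reduce: 2581 ≡ 5 (mod 7). Now have (5|7).
5 ≡ 1 (mod 4), so quadratic reciprocity gives (5|7) = (7|5). Reduce: 7 ≡ 2 (mod 5). Now have (2|5).
Factor out 2: 2 = 2. Since 5 ≡ 5 (mod 8), (2|5) = -1. Now have -(1|5).
(1|5) = 1. Collecting the sign factors: -1.
(10772|8191) = -1, and 8191 is prime, so 10772 is not a quadratic residue mod 8191.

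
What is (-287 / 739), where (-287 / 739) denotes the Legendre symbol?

1

(-287 / 739)
  = (452 / 739)    [-287 ≡ 452 mod 739]
  = (113 / 739)    [739 ≡ 3 mod 8 ⇒ (2 / 739)^2 = +1]
  = (739 / 113)    [QR: 113 ≡ 1 mod 4, sign kept]
  = (61 / 113)    [739 ≡ 61 mod 113]
  = (113 / 61)    [QR: 61 ≡ 1 mod 4, sign kept]
  = (52 / 61)    [113 ≡ 52 mod 61]
  = (13 / 61)    [61 ≡ 5 mod 8 ⇒ (2 / 61)^2 = +1]
  = (61 / 13)    [QR: 13 ≡ 1 mod 4, sign kept]
  = (9 / 13)    [61 ≡ 9 mod 13]
  = (13 / 9)    [QR: 9 ≡ 1 mod 4, sign kept]
  = (4 / 9)    [13 ≡ 4 mod 9]
  = (1 / 9)    [9 ≡ 1 mod 8 ⇒ (2 / 9)^2 = +1]
  = 1    [(1 / 9) = 1]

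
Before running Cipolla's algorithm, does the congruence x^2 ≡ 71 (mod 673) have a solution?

no

673 ≡ 1 (mod 4), so quadratic reciprocity gives (71/673) = (673/71). Reduce: 673 ≡ 34 (mod 71). Now have (34/71).
Factor out 2: 34 = 2·17. Since 71 ≡ 7 (mod 8), (2/71) = +1. Now have (17/71).
17 ≡ 1 (mod 4), so quadratic reciprocity gives (17/71) = (71/17). Reduce: 71 ≡ 3 (mod 17). Now have (3/17).
17 ≡ 1 (mod 4), so quadratic reciprocity gives (3/17) = (17/3). Reduce: 17 ≡ 2 (mod 3). Now have (2/3).
Factor out 2: 2 = 2. Since 3 ≡ 3 (mod 8), (2/3) = -1. Now have -(1/3).
(1/3) = 1. Collecting the sign factors: -1.
The Legendre symbol is -1, so x^2 ≡ 71 (mod 673) has no solution.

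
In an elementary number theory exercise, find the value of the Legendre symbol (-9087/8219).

-1

Pull out -1: (-9087/8219) = (-1/8219)·(9087/8219). Since 8219 ≡ 3 (mod 4), (-1/8219) = -1. Now have -(9087/8219).
Reduce the numerator: 9087 ≡ 868 (mod 8219), so (9087/8219) = (868/8219).
Factor out 2: 868 = 2^2·217. Since 8219 ≡ 3 (mod 8), (2/8219) = -1, and (2/8219)^2 = +1. Now have -(217/8219).
217 ≡ 1 (mod 4), so quadratic reciprocity gives (217/8219) = (8219/217). Reduce: 8219 ≡ 190 (mod 217). Now have -(190/217).
Factor out 2: 190 = 2·95. Since 217 ≡ 1 (mod 8), (2/217) = +1. Now have -(95/217).
217 ≡ 1 (mod 4), so quadratic reciprocity gives (95/217) = (217/95). Reduce: 217 ≡ 27 (mod 95). Now have -(27/95).
Both 27 ≡ 3 and 95 ≡ 3 (mod 4), so reciprocity gives (27/95) = -(95/27). Reduce: 95 ≡ 14 (mod 27). Now have (14/27).
Factor out 2: 14 = 2·7. Since 27 ≡ 3 (mod 8), (2/27) = -1. Now have -(7/27).
Both 7 ≡ 3 and 27 ≡ 3 (mod 4), so reciprocity gives (7/27) = -(27/7). Reduce: 27 ≡ 6 (mod 7). Now have (6/7).
Factor out 2: 6 = 2·3. Since 7 ≡ 7 (mod 8), (2/7) = +1. Now have (3/7).
Both 3 ≡ 3 and 7 ≡ 3 (mod 4), so reciprocity gives (3/7) = -(7/3). Reduce: 7 ≡ 1 (mod 3). Now have -(1/3).
(1/3) = 1. Collecting the sign factors: -1.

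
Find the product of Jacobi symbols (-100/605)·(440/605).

0

By multiplicativity, (-100·440/605) = (-100/605)·(440/605).
First factor (-100/605):
Reduce the numerator: -100 ≡ 505 (mod 605), so (-100/605) = (505/605).
505 ≡ 1 (mod 4), so quadratic reciprocity gives (505/605) = (605/505). Reduce: 605 ≡ 100 (mod 505). Now have (100/505).
Factor out 2: 100 = 2^2·25. Since 505 ≡ 1 (mod 8), (2/505) = +1, and (2/505)^2 = +1. Now have (25/505).
25 ≡ 1 (mod 4), so quadratic reciprocity gives (25/505) = (505/25). Reduce: 505 ≡ 5 (mod 25). Now have (5/25).
5 ≡ 1 (mod 4), so quadratic reciprocity gives (5/25) = (25/5). Reduce: 25 ≡ 0 (mod 5). Now have (0/5).
The numerator is now 0 with denominator 5 > 1: the symbol is 0.
Second factor (440/605):
Factor out 2: 440 = 2^3·55. Since 605 ≡ 5 (mod 8), (2/605) = -1, and (2/605)^3 = -1. Now have -(55/605).
605 ≡ 1 (mod 4), so quadratic reciprocity gives (55/605) = (605/55). Reduce: 605 ≡ 0 (mod 55). Now have -(0/55).
The numerator is now 0 with denominator 55 > 1: the symbol is 0.
Product: (0)·(0) = 0.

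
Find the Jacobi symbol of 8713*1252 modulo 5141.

-1

By multiplicativity, (8713·1252/5141) = (8713/5141)·(1252/5141).
First factor (8713/5141):
(8713/5141)
  = (3572/5141)    [8713 ≡ 3572 mod 5141]
  = (893/5141)    [5141 ≡ 5 mod 8 ⇒ (2/5141)^2 = +1]
  = (5141/893)    [QR: 893 ≡ 1 mod 4, sign kept]
  = (676/893)    [5141 ≡ 676 mod 893]
  = (169/893)    [893 ≡ 5 mod 8 ⇒ (2/893)^2 = +1]
  = (893/169)    [QR: 169 ≡ 1 mod 4, sign kept]
  = (48/169)    [893 ≡ 48 mod 169]
  = (3/169)    [169 ≡ 1 mod 8 ⇒ (2/169)^4 = +1]
  = (169/3)    [QR: 169 ≡ 1 mod 4, sign kept]
  = (1/3)    [169 ≡ 1 mod 3]
  = 1    [(1/3) = 1]
Second factor (1252/5141):
(1252/5141)
  = (313/5141)    [5141 ≡ 5 mod 8 ⇒ (2/5141)^2 = +1]
  = (5141/313)    [QR: 313 ≡ 1 mod 4, sign kept]
  = (133/313)    [5141 ≡ 133 mod 313]
  = (313/133)    [QR: 133 ≡ 1 mod 4, sign kept]
  = (47/133)    [313 ≡ 47 mod 133]
  = (133/47)    [QR: 133 ≡ 1 mod 4, sign kept]
  = (39/47)    [133 ≡ 39 mod 47]
  = -(47/39)    [QR: both ≡ 3 mod 4, sign flips]
  = -(8/39)    [47 ≡ 8 mod 39]
  = -(1/39)    [39 ≡ 7 mod 8 ⇒ (2/39)^3 = +1]
  = -1    [(1/39) = 1]
Product: (1)·(-1) = -1.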